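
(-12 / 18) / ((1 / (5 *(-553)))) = 5530 / 3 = 1843.33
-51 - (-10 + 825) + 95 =-771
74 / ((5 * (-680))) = -37 / 1700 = -0.02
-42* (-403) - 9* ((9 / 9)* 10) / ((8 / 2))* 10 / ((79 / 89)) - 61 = 1312310 / 79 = 16611.52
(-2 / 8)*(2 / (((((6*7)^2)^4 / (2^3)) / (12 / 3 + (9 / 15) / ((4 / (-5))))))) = -13 / 9682651996416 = -0.00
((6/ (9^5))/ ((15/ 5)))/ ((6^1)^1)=1/ 177147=0.00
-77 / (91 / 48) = -528 / 13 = -40.62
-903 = -903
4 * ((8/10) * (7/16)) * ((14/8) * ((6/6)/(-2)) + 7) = 343/40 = 8.58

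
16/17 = 0.94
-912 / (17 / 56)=-51072 / 17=-3004.24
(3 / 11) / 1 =3 / 11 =0.27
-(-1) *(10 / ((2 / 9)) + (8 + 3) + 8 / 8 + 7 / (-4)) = 55.25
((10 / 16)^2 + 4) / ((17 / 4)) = 281 / 272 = 1.03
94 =94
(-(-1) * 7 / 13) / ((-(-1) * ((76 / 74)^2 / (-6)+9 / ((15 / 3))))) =0.33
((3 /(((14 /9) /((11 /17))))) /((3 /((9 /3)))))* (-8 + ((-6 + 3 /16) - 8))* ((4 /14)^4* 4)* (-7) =207306 /40817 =5.08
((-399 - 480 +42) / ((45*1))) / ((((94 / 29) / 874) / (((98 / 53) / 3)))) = -38500574 / 12455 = -3091.17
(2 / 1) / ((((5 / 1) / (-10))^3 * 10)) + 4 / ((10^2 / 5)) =-7 / 5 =-1.40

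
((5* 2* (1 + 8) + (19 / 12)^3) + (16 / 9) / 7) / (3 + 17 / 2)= 1139725 / 139104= 8.19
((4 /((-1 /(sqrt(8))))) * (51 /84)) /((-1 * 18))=17 * sqrt(2) /63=0.38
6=6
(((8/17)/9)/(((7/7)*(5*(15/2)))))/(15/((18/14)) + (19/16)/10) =512/4327605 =0.00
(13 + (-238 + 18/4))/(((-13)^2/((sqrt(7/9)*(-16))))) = 1176*sqrt(7)/169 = 18.41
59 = 59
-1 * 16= -16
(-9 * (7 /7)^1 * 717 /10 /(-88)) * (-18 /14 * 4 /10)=-58077 /15400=-3.77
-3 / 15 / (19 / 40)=-8 / 19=-0.42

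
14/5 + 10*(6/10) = 44/5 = 8.80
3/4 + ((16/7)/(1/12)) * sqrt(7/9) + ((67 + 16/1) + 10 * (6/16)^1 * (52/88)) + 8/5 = 64 * sqrt(7)/7 + 38529/440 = 111.76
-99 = -99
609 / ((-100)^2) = 609 / 10000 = 0.06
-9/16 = -0.56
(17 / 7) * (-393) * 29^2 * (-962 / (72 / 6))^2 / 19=-433317636427 / 1596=-271502278.46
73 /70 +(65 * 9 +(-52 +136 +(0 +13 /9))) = 423037 /630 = 671.49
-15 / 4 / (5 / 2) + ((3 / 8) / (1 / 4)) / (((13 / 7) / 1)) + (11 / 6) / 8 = -289 / 624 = -0.46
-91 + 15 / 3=-86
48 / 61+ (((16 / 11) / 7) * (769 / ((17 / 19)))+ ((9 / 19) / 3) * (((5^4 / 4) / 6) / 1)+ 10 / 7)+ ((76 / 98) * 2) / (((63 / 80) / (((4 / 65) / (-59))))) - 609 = -1740998360010953 / 4105320074856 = -424.08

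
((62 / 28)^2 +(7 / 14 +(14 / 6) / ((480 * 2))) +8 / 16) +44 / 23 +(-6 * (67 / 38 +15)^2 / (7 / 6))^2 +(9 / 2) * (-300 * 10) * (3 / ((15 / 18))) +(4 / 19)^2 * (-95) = 2039892.96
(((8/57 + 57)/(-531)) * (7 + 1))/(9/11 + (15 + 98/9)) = -71654/2222943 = -0.03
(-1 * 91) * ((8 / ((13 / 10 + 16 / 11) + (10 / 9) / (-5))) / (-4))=71.87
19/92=0.21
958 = 958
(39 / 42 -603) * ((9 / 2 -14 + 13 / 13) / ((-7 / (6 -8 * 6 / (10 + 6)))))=-429879 / 196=-2193.26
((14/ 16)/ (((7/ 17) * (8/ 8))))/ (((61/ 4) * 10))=17/ 1220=0.01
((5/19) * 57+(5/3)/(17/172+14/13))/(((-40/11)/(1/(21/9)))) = -25897/13384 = -1.93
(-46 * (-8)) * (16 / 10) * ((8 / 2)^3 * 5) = 188416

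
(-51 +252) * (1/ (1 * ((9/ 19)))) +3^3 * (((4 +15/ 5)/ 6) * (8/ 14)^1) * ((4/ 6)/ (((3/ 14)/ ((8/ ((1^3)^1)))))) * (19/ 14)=3097/ 3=1032.33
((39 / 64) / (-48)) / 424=-13 / 434176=-0.00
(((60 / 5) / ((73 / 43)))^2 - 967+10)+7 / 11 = -53132264 / 58619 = -906.40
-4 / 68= -1 / 17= -0.06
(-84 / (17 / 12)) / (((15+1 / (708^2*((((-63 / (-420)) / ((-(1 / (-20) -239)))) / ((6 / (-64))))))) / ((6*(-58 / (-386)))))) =-2813366255616 / 789414961859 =-3.56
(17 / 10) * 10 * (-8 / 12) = -34 / 3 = -11.33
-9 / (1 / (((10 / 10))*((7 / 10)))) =-63 / 10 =-6.30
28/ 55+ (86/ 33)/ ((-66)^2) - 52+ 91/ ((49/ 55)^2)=7785328211/ 123263910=63.16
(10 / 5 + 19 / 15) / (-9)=-49 / 135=-0.36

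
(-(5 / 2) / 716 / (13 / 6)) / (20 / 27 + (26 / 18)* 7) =-405 / 2727244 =-0.00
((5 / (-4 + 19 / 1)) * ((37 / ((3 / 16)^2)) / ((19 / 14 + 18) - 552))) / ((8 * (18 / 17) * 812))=-5032 / 52549479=-0.00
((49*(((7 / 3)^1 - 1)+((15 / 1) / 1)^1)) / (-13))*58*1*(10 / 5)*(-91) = 1949612 / 3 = 649870.67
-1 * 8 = -8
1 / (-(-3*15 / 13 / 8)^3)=1124864 / 91125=12.34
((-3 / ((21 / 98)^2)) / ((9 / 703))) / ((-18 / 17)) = 1171198 / 243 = 4819.74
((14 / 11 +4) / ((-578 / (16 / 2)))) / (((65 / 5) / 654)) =-151728 / 41327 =-3.67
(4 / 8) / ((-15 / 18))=-3 / 5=-0.60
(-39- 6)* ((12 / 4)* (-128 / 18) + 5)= 735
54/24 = 9/4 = 2.25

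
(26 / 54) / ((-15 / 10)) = -26 / 81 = -0.32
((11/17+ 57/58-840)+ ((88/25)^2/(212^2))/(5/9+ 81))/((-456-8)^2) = -532611522601867/136776251372480000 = -0.00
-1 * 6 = -6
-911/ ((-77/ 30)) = 27330/ 77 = 354.94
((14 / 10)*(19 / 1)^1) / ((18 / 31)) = 45.81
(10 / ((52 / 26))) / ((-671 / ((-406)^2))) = -824180 / 671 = -1228.29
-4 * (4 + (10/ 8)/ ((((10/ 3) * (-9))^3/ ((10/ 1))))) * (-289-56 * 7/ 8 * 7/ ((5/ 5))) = 1364962/ 135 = 10110.83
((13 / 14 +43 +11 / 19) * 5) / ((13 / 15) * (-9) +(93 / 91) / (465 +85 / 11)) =-2000791000 / 70108803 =-28.54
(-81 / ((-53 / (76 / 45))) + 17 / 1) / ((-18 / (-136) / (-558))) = -82554.05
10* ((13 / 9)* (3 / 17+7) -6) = 6680 / 153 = 43.66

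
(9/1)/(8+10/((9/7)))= 81/142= 0.57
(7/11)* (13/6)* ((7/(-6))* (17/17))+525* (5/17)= 152.80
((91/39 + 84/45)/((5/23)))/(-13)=-483/325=-1.49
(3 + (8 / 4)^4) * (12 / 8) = 57 / 2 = 28.50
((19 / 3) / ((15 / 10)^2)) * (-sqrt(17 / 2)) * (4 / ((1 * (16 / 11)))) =-209 * sqrt(34) / 54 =-22.57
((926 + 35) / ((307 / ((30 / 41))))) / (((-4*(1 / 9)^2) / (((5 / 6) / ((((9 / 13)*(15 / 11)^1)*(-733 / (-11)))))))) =-22674795 / 36905084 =-0.61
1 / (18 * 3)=1 / 54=0.02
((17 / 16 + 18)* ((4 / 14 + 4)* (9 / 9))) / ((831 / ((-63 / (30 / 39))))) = -35685 / 4432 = -8.05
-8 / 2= -4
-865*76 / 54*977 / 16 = -16056995 / 216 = -74337.94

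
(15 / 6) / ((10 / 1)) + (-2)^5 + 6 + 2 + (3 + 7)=-55 / 4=-13.75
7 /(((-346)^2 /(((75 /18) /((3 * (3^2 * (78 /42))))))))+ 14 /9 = 1.56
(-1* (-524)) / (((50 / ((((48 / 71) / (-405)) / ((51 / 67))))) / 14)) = -3932096 / 12220875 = -0.32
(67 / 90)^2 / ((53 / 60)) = 4489 / 7155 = 0.63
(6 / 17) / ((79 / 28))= 168 / 1343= 0.13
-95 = -95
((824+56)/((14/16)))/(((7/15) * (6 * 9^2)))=17600/3969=4.43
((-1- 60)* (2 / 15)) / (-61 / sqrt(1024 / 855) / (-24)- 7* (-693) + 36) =-13024493568 / 7825903978445 + 1905152* sqrt(95) / 23477711935335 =-0.00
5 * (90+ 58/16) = 3745/8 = 468.12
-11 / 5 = -2.20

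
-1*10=-10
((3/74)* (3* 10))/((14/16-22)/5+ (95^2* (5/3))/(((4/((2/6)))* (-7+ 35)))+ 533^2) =226800/52984476967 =0.00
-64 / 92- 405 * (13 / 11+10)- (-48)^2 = -1728833 / 253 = -6833.33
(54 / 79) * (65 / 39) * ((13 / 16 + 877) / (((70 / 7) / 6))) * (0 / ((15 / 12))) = 0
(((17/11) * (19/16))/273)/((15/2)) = 323/360360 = 0.00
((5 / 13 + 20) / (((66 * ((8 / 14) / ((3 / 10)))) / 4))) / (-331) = -371 / 189332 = -0.00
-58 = -58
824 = 824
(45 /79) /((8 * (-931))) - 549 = -323027253 /588392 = -549.00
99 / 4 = 24.75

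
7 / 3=2.33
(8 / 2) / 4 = 1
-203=-203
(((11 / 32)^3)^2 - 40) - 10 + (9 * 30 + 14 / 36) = 2129782851953 / 9663676416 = 220.39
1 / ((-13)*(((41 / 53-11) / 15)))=795 / 7046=0.11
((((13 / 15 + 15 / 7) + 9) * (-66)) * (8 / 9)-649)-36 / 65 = -5545091 / 4095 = -1354.11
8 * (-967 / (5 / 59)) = -456424 / 5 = -91284.80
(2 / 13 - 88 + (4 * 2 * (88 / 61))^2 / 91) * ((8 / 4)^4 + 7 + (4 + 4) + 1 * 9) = -1170002320 / 338611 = -3455.30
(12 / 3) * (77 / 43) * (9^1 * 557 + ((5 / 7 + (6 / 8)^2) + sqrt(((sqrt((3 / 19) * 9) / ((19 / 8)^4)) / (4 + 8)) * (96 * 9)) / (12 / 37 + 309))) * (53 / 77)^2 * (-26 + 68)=319282176 * sqrt(2) * 57^(3 / 4) / 12377031205 + 4732594773 / 6622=714678.31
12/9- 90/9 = -26/3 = -8.67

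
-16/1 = -16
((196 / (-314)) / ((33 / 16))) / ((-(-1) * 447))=-1568 / 2315907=-0.00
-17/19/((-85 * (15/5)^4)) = 0.00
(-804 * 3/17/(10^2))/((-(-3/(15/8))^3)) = -3015/8704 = -0.35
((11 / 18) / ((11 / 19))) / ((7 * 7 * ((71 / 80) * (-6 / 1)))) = -380 / 93933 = -0.00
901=901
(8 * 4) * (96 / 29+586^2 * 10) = 3186717952 / 29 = 109886825.93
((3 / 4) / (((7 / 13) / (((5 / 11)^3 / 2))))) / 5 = 975 / 74536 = 0.01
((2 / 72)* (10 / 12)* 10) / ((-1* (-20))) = 5 / 432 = 0.01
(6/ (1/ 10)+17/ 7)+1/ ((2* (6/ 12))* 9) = 3940/ 63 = 62.54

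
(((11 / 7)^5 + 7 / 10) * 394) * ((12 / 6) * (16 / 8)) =1361789292 / 84035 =16205.03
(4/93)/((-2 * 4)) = -1/186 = -0.01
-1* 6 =-6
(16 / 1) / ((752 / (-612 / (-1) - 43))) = 569 / 47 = 12.11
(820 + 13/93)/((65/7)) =533911/6045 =88.32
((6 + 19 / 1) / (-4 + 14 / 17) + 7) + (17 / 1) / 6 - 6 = -109 / 27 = -4.04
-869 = -869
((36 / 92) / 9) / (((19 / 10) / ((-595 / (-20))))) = 595 / 874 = 0.68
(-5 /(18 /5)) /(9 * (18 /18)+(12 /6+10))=-25 /378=-0.07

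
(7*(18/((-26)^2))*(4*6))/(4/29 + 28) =1827/11492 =0.16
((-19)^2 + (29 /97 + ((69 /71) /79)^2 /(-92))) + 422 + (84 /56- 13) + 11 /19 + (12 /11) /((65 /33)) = 11652274759524837 /15075424957580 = 772.93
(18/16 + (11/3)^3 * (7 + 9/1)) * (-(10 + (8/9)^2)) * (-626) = 23336343191/4374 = 5335240.78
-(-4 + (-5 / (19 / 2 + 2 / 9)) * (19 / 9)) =178 / 35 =5.09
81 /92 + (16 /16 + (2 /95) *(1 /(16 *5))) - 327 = -28415427 /87400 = -325.12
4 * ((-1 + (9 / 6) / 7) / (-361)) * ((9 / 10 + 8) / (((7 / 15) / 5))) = 14685 / 17689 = 0.83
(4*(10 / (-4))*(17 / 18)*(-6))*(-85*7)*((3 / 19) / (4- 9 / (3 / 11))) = 183.58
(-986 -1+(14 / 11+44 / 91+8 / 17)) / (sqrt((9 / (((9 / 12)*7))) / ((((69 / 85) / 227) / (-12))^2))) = -0.22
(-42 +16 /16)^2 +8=1689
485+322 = 807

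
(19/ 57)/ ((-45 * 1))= -1/ 135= -0.01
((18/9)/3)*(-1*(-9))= 6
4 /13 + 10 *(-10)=-1296 /13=-99.69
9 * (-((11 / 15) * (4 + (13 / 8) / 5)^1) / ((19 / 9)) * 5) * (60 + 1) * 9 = -28208169 / 760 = -37116.01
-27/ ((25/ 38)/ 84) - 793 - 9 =-106234/ 25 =-4249.36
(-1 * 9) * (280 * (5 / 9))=-1400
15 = 15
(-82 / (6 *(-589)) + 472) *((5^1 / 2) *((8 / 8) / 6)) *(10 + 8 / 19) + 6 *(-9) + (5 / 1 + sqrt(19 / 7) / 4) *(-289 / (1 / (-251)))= 394567.74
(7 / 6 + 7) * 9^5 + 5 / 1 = 964477 / 2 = 482238.50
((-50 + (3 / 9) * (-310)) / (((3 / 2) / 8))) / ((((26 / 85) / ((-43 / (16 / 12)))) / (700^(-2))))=16813 / 95550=0.18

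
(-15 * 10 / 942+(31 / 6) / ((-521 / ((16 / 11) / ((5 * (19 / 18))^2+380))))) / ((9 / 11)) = -18937279963 / 97281581085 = -0.19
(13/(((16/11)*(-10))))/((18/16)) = -143/180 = -0.79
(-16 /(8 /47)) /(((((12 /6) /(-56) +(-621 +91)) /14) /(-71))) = -2616208 /14841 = -176.28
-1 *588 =-588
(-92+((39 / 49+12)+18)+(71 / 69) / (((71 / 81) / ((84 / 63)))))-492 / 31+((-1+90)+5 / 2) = 1117297 / 69874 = 15.99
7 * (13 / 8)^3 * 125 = 1922375 / 512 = 3754.64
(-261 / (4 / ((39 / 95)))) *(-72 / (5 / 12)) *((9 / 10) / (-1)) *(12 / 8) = -14840982 / 2375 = -6248.83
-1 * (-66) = 66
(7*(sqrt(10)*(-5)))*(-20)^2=-14000*sqrt(10)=-44271.89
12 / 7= 1.71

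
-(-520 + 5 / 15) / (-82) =-1559 / 246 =-6.34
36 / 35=1.03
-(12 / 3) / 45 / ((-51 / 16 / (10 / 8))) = 16 / 459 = 0.03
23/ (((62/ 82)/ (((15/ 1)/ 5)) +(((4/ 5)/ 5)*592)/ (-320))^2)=5436984375/ 456976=11897.75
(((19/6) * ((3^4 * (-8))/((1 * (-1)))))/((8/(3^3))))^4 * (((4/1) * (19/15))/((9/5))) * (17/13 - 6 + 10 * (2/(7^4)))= -3786733110308108776497/124852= -30329775336463242.69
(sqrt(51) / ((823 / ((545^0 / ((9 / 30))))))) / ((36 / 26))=65 *sqrt(51) / 22221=0.02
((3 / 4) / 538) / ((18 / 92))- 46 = -148465 / 3228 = -45.99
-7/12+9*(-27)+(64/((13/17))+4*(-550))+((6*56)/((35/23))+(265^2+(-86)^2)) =58875889/780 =75481.91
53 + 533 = 586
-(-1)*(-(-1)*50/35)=10/7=1.43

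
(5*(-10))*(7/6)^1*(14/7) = -350/3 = -116.67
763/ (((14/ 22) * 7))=1199/ 7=171.29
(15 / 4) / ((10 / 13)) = 39 / 8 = 4.88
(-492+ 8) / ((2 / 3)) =-726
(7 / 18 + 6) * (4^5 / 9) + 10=59690 / 81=736.91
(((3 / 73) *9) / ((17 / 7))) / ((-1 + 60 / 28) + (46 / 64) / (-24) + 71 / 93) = 3499776 / 43118545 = 0.08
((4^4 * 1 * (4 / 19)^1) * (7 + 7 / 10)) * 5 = 39424 / 19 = 2074.95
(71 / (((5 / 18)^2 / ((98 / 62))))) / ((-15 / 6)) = -2254392 / 3875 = -581.78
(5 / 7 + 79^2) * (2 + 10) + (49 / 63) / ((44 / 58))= 103813613 / 1386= 74901.60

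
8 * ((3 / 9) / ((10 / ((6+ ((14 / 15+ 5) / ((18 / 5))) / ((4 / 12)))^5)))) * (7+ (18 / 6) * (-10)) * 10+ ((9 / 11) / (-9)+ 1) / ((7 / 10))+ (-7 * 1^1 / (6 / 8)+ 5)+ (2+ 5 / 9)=-525472162359671 / 54561276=-9630862.78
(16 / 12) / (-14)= -2 / 21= -0.10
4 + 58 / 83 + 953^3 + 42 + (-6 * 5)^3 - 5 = 71836186152 / 83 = 865496218.70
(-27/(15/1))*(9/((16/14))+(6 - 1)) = -927/40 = -23.18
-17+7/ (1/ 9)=46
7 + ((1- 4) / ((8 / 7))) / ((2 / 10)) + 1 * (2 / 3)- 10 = -15.46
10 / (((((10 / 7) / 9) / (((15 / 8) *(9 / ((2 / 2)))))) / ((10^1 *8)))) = 85050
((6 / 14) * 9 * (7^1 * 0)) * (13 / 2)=0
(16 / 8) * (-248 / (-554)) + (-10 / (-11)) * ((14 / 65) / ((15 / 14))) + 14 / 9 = 4694402 / 1782495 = 2.63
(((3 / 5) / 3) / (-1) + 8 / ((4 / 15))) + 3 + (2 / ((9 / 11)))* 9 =274 / 5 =54.80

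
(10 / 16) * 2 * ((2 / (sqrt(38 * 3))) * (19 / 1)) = 5 * sqrt(114) / 12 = 4.45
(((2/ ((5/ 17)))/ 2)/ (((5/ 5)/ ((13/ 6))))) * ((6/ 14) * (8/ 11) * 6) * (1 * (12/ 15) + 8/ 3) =91936/ 1925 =47.76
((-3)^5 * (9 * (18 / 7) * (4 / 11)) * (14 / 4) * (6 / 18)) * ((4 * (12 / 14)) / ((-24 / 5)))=131220 / 77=1704.16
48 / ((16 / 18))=54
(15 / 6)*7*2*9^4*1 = 229635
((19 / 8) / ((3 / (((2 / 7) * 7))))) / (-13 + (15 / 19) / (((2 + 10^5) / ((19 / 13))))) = -4116749 / 33800646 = -0.12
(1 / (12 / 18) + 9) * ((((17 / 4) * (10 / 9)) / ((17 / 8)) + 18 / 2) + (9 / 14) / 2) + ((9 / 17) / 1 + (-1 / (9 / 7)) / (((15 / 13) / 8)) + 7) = 2264617 / 18360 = 123.35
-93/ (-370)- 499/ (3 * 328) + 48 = 8691361/ 182040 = 47.74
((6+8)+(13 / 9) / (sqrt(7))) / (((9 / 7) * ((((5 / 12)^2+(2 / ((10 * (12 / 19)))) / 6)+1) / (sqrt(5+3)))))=2080 * sqrt(14) / 7947+15680 * sqrt(2) / 883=26.09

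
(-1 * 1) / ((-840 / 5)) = 1 / 168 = 0.01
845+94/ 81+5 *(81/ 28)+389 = 2834149/ 2268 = 1249.62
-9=-9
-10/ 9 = -1.11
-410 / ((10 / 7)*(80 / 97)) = -27839 / 80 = -347.99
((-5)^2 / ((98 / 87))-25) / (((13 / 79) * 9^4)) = -21725 / 8358714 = -0.00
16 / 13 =1.23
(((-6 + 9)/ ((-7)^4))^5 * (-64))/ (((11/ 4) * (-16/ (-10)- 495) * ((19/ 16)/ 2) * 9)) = 1105920/ 41141131879847640551603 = 0.00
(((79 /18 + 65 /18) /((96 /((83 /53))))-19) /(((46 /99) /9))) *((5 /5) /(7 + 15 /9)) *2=-10692891 /126776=-84.34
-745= -745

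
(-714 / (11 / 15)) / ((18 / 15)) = -8925 / 11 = -811.36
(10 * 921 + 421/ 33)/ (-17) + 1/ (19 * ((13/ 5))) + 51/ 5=-21693679/ 40755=-532.29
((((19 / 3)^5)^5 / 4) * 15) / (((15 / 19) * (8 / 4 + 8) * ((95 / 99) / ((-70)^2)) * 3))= 88815482617458143581409.71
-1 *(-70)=70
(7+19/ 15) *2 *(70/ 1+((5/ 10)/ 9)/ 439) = 68589484/ 59265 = 1157.34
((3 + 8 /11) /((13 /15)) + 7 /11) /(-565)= -706 /80795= -0.01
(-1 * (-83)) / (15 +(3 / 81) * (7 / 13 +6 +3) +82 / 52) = 58266 / 11885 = 4.90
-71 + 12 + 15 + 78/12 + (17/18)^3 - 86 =-122.66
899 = 899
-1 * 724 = -724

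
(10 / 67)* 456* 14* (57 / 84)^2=205770 / 469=438.74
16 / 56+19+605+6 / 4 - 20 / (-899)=7876419 / 12586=625.81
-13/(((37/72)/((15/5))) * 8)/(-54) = 13/74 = 0.18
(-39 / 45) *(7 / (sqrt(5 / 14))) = -91 *sqrt(70) / 75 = -10.15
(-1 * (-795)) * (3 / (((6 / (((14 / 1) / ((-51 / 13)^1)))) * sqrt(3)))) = -24115 * sqrt(3) / 51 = -818.99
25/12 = 2.08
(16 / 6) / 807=8 / 2421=0.00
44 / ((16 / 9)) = 99 / 4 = 24.75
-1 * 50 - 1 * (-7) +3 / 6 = -85 / 2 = -42.50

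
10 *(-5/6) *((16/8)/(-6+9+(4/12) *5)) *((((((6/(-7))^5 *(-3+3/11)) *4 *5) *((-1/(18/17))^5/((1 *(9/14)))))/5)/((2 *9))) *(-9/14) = -709928500/943427331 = -0.75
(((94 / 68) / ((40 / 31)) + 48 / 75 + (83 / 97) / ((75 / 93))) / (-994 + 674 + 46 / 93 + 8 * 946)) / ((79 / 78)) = 1326499083 / 3512679352400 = 0.00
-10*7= -70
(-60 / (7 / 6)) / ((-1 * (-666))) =-20 / 259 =-0.08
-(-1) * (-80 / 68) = -1.18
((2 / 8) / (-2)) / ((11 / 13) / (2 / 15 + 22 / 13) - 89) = 89 / 63038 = 0.00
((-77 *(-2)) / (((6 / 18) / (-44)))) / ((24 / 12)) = -10164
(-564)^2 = 318096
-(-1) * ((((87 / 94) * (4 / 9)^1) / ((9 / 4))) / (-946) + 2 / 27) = 14782 / 200079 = 0.07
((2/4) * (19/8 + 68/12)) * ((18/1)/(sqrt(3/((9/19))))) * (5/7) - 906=-906 + 2895 * sqrt(57)/1064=-885.46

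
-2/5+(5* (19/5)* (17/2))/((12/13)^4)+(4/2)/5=9225203/41472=222.44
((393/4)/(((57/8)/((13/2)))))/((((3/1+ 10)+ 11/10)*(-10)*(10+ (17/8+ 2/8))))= -13624/265221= -0.05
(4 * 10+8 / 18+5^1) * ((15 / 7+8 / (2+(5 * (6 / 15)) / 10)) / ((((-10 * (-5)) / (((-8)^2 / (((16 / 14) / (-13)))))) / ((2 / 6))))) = -1274.65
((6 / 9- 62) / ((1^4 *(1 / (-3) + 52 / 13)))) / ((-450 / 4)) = 0.15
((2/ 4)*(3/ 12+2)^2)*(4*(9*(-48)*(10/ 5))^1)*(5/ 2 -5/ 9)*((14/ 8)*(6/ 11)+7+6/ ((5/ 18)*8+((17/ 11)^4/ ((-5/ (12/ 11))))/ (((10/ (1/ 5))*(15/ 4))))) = -1001096047806750/ 5519590967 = -181371.42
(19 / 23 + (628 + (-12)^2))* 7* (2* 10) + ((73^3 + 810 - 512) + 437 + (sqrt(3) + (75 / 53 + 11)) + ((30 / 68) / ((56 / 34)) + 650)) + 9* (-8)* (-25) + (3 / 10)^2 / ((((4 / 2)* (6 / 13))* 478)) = sqrt(3) + 816424266029087 / 1631509600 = 500412.07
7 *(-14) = -98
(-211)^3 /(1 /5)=-46969655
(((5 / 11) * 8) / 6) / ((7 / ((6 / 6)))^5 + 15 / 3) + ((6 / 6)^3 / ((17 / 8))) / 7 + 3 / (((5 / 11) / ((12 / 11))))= 599737451 / 82525905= 7.27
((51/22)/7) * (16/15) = 136/385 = 0.35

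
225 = 225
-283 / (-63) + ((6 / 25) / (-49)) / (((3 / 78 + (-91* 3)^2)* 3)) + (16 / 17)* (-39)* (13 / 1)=-171671286503581 / 363183730875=-472.68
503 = 503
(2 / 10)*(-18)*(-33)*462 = 274428 / 5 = 54885.60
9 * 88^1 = 792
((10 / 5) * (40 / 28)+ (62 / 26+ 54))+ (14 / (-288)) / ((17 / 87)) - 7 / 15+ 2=7490737 / 123760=60.53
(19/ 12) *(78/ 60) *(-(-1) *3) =247/ 40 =6.18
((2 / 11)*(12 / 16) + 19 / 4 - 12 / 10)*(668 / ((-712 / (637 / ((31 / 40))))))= -86273369 / 30349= -2842.71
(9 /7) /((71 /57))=513 /497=1.03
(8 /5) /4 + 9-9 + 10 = 52 /5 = 10.40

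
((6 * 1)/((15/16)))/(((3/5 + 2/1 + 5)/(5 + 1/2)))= 88/19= 4.63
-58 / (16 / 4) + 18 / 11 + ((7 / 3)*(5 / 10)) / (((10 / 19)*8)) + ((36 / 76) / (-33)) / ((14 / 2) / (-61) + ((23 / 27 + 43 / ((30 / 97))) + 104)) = -460869857347 / 36615878880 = -12.59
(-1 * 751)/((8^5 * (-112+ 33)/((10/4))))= 3755/5177344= 0.00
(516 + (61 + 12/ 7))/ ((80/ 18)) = 130.21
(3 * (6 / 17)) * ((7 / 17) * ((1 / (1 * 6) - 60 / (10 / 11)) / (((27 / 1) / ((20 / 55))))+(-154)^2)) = 295822324 / 28611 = 10339.46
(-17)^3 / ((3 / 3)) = -4913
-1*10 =-10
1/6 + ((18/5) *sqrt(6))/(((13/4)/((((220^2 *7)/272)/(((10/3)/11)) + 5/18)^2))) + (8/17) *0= 1/6 + 48684987520 *sqrt(6)/2601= 45849049.59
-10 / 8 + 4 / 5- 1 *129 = -2589 / 20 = -129.45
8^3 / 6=256 / 3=85.33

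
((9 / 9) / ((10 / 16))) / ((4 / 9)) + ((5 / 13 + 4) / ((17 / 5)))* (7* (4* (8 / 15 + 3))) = 144958 / 1105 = 131.18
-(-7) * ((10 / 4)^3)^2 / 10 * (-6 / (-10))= 13125 / 128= 102.54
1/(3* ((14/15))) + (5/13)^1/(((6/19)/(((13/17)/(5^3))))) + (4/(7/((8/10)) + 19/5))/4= 995254/2240175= 0.44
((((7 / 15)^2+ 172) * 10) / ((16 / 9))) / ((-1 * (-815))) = 38749 / 32600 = 1.19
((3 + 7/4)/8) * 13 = 247/32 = 7.72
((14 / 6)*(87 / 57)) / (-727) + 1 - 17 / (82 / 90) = -30010159 / 1698999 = -17.66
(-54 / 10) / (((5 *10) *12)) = -9 / 1000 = -0.01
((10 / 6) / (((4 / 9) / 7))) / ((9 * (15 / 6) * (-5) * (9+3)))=-7 / 360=-0.02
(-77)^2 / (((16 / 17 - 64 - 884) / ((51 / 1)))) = -734349 / 2300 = -319.28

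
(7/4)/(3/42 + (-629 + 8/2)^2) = 49/10937502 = 0.00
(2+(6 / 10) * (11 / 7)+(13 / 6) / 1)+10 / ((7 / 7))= 3173 / 210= 15.11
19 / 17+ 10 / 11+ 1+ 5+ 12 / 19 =30763 / 3553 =8.66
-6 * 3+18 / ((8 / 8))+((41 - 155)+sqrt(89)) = -114+sqrt(89) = -104.57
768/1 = 768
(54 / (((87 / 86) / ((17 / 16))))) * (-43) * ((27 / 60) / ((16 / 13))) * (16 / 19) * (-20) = 33098949 / 2204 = 15017.67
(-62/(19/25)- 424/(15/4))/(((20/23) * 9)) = -637951/25650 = -24.87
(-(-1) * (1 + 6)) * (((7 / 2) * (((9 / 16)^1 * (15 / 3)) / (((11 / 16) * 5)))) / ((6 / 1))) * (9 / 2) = 1323 / 88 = 15.03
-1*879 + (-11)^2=-758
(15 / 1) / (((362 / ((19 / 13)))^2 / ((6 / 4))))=16245 / 44292872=0.00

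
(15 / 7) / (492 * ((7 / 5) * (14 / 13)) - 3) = 325 / 112049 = 0.00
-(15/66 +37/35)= -989/770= -1.28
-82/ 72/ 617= -41/ 22212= -0.00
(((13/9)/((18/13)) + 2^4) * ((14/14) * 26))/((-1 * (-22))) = 3263/162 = 20.14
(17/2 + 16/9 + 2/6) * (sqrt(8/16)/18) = 0.42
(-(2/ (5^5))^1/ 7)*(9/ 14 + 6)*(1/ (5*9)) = -31/ 2296875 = -0.00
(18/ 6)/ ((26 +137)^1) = 3/ 163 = 0.02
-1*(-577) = 577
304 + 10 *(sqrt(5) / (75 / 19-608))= 303.96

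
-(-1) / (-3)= -1 / 3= -0.33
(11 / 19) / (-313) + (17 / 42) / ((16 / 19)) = 1913489 / 3996384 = 0.48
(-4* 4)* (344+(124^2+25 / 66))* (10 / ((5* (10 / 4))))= -6640288 / 33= -201220.85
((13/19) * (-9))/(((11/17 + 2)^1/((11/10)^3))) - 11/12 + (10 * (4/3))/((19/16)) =2056297/285000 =7.22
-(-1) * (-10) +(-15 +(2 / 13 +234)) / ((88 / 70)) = 8545 / 52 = 164.33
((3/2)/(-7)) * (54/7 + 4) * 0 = 0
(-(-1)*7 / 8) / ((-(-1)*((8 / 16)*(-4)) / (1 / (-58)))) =7 / 928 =0.01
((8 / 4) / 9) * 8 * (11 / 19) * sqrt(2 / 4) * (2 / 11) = 16 * sqrt(2) / 171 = 0.13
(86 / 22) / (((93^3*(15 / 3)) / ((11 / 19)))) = 43 / 76413915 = 0.00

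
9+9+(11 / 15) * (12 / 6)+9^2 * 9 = 11227 / 15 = 748.47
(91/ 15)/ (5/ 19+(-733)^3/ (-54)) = 31122/ 37414120865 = 0.00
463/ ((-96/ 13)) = -6019/ 96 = -62.70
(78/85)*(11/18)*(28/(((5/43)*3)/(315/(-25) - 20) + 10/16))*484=108663947392/8783475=12371.41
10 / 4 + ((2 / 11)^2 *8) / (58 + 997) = 638339 / 255310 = 2.50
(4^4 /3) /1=256 /3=85.33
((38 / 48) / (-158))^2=361 / 14379264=0.00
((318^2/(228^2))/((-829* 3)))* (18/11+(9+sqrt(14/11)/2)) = -0.01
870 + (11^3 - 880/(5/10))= 441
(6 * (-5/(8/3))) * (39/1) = -1755/4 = -438.75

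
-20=-20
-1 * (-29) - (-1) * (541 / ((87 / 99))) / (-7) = -11966 / 203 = -58.95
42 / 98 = 3 / 7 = 0.43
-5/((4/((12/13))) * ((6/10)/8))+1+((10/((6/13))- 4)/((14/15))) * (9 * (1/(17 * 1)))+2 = -7313/3094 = -2.36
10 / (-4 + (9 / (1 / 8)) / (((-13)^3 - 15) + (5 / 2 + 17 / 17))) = -22085 / 8906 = -2.48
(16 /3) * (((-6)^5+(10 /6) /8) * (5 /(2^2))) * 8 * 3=-3732380 /3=-1244126.67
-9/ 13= -0.69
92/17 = 5.41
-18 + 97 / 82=-1379 / 82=-16.82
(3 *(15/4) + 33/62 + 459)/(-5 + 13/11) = -214049/1736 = -123.30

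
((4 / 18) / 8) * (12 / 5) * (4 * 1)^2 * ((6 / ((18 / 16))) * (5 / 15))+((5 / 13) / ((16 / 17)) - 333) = -9285917 / 28080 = -330.70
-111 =-111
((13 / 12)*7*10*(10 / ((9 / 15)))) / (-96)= -11375 / 864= -13.17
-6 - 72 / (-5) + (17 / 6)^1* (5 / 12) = 9.58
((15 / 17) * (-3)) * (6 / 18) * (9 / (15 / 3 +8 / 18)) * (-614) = 746010 / 833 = 895.57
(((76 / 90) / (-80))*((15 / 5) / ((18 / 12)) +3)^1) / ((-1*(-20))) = -19 / 7200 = -0.00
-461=-461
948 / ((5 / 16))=15168 / 5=3033.60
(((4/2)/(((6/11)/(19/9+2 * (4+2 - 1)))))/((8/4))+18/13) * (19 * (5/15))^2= 5977799/6318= 946.15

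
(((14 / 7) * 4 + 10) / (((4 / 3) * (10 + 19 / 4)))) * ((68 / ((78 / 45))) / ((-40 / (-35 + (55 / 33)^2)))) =22185 / 767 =28.92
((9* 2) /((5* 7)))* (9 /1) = 162 /35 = 4.63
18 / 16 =9 / 8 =1.12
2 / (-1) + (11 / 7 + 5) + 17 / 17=39 / 7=5.57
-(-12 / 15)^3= 64 / 125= 0.51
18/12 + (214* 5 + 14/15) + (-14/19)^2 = 11620333/10830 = 1072.98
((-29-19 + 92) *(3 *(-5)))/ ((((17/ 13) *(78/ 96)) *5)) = -2112/ 17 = -124.24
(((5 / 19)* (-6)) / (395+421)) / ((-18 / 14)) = 35 / 23256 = 0.00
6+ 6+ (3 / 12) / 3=12.08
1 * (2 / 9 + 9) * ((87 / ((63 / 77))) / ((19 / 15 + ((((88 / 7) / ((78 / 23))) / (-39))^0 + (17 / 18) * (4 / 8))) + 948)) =529540 / 513399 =1.03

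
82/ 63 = 1.30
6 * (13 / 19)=78 / 19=4.11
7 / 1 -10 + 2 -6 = -7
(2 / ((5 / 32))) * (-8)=-102.40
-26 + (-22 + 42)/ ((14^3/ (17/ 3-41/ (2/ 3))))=-108691/ 4116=-26.41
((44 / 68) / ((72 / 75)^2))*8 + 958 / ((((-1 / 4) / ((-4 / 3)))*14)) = 3175037 / 8568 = 370.57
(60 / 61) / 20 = 3 / 61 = 0.05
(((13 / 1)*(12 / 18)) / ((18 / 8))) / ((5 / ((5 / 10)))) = 0.39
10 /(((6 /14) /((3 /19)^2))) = 210 /361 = 0.58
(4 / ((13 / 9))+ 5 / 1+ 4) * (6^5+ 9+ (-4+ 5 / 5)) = 1190646 / 13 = 91588.15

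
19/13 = 1.46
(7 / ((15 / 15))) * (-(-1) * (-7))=-49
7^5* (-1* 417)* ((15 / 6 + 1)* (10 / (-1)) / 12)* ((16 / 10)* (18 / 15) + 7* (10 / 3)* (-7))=-98985986183 / 30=-3299532872.77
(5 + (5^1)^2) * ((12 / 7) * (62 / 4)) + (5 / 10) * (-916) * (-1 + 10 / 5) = 2374 / 7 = 339.14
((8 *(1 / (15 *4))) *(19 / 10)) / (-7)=-19 / 525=-0.04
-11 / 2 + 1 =-9 / 2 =-4.50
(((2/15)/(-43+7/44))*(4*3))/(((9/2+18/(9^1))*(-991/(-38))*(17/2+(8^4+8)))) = -53504/998698211875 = -0.00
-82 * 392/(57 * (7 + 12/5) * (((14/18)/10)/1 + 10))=-4821600/809951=-5.95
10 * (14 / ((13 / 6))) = 840 / 13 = 64.62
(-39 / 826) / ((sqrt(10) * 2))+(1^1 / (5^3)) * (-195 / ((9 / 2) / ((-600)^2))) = -124800 - 39 * sqrt(10) / 16520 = -124800.01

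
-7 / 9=-0.78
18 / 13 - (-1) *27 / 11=3.84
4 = 4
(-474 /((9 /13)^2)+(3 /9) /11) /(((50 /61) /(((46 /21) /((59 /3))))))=-58868477 /438075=-134.38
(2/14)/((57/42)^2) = 28/361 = 0.08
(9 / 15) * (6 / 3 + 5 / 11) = 81 / 55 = 1.47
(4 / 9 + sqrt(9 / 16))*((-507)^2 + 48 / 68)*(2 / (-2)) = -307031.59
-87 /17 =-5.12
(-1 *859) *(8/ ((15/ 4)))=-27488/ 15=-1832.53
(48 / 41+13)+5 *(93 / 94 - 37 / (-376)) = 302301 / 15416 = 19.61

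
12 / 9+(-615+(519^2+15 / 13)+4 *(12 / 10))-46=52397921 / 195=268707.29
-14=-14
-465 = -465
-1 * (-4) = 4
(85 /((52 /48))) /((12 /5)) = 425 /13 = 32.69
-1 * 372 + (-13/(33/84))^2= 87484/121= 723.01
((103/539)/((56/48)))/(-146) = -309/275429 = -0.00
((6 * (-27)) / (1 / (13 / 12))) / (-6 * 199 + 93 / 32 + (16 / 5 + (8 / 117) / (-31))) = 101846160 / 689359781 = 0.15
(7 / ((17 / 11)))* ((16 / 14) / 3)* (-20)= -1760 / 51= -34.51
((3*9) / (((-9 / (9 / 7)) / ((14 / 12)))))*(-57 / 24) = 171 / 16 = 10.69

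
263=263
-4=-4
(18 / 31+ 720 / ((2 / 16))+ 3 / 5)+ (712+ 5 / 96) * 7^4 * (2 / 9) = 25825167991 / 66960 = 385680.53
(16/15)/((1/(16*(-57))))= -4864/5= -972.80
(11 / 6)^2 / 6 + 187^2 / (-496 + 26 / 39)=-11240053 / 160488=-70.04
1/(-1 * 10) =-1/10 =-0.10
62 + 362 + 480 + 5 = 909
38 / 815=0.05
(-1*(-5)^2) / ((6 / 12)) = -50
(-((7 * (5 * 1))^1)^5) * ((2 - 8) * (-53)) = -16701956250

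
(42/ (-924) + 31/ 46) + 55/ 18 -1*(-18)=98749/ 4554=21.68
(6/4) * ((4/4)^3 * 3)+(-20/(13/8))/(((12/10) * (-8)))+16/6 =659/78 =8.45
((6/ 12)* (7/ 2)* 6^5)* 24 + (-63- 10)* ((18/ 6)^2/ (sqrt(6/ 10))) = 326592- 219* sqrt(15) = 325743.82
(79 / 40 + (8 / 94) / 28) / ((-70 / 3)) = -78093 / 921200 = -0.08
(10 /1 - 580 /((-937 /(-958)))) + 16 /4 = -542522 /937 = -579.00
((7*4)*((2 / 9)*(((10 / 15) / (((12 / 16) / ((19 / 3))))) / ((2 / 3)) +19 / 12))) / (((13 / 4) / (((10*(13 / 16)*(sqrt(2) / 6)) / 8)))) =12635*sqrt(2) / 3888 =4.60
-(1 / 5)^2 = -1 / 25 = -0.04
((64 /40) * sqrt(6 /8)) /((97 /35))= 28 * sqrt(3) /97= 0.50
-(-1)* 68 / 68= 1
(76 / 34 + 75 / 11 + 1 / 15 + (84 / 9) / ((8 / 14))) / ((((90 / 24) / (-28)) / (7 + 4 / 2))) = -7996464 / 4675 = -1710.47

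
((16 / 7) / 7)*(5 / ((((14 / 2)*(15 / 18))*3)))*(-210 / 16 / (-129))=0.01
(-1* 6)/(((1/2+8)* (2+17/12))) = -144/697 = -0.21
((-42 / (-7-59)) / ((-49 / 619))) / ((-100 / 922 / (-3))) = -856077 / 3850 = -222.36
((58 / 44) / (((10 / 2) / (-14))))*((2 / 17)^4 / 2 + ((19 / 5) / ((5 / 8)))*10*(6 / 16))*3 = -5798553306 / 22968275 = -252.46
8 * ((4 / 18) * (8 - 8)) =0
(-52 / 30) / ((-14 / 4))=52 / 105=0.50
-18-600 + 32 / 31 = -19126 / 31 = -616.97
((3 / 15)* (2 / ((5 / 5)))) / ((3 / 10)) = 4 / 3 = 1.33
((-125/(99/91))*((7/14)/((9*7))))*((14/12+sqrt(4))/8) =-30875/85536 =-0.36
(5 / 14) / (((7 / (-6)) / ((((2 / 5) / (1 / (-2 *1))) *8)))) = 96 / 49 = 1.96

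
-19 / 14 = -1.36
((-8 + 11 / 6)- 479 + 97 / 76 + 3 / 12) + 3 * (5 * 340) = 4616.36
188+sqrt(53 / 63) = sqrt(371) / 21+188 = 188.92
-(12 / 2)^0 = -1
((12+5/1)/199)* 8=136/199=0.68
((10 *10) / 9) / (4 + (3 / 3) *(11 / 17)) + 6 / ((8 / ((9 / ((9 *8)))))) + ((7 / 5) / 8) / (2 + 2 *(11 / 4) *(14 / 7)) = 2.50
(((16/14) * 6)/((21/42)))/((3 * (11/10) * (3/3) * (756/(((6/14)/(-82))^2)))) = 20/133190673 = 0.00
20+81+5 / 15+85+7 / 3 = 566 / 3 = 188.67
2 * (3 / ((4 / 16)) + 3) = 30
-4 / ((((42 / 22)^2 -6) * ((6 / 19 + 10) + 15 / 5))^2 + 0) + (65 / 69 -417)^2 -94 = 6864180922 / 39675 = 173010.23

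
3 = 3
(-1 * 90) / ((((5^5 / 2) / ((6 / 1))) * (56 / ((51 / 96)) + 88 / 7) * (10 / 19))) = -2261 / 406250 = -0.01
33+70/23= 829/23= 36.04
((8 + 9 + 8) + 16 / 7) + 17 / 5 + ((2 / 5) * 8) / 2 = 226 / 7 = 32.29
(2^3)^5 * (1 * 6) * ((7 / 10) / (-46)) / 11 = -344064 / 1265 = -271.99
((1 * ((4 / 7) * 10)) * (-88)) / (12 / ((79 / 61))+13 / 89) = -4949824 / 92645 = -53.43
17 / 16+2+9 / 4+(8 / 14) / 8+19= 2731 / 112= 24.38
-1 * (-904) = 904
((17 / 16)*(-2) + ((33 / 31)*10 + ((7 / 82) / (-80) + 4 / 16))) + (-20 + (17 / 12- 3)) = -12.81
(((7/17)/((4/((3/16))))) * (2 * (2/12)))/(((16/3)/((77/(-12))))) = -539/69632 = -0.01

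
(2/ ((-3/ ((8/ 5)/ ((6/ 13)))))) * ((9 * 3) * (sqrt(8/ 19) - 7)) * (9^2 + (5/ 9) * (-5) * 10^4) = -181469288/ 15 + 51848368 * sqrt(38)/ 285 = -10976497.07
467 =467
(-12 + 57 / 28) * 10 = -99.64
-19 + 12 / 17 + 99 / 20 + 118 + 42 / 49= 251121 / 2380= 105.51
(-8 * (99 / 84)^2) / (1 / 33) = -35937 / 98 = -366.70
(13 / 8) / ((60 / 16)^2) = 26 / 225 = 0.12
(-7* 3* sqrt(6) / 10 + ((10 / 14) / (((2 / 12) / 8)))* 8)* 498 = 956160 / 7 - 5229* sqrt(6) / 5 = 134032.61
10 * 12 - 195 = -75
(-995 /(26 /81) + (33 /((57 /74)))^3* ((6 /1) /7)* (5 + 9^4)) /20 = 78921914054127 /3566680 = 22127556.73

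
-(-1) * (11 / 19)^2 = 121 / 361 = 0.34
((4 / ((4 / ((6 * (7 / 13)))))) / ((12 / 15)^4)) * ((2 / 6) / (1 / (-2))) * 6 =-13125 / 416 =-31.55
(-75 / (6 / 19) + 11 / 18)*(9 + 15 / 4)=-9061 / 3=-3020.33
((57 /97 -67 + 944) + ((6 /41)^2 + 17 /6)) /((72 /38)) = 16366101383 /35220312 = 464.68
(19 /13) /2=19 /26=0.73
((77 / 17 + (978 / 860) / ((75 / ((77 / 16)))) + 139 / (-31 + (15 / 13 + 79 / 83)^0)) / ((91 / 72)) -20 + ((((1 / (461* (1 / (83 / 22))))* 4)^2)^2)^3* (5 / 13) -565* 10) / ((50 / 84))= -163590578990189832220122939375850649901655512317555000331 / 17173707950633639521194122228511295488964859201393750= -9525.64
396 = 396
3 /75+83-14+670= 18476 /25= 739.04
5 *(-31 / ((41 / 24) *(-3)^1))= 1240 / 41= 30.24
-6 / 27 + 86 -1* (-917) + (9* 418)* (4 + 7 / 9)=170791 / 9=18976.78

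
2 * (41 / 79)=82 / 79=1.04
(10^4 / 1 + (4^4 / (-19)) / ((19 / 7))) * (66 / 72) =3307524 / 361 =9162.12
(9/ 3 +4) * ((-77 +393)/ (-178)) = -1106/ 89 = -12.43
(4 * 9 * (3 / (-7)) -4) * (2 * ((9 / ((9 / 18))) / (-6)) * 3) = 2448 / 7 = 349.71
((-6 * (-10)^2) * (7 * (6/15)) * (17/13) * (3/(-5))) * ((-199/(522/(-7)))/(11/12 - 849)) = -15913632/3836729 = -4.15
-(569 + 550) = -1119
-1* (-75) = 75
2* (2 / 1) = 4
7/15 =0.47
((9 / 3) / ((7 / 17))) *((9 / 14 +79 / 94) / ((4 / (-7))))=-6222 / 329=-18.91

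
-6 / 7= -0.86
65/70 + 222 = 3121/14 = 222.93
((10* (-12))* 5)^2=360000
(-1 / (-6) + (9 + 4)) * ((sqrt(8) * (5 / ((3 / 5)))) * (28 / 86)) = 27650 * sqrt(2) / 387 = 101.04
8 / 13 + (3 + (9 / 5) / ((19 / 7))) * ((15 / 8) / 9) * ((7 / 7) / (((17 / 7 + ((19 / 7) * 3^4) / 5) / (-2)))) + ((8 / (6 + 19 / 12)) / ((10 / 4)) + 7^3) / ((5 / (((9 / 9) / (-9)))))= -21938239 / 3112200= -7.05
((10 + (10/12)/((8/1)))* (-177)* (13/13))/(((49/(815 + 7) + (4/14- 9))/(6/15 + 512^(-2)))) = 82.66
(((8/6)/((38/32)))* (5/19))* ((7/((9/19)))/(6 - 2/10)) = 11200/14877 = 0.75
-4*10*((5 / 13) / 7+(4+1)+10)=-54800 / 91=-602.20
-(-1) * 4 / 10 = 2 / 5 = 0.40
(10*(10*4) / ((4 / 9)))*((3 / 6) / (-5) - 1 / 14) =-1080 / 7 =-154.29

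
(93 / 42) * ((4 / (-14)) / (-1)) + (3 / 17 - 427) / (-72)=49186 / 7497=6.56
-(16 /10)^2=-64 /25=-2.56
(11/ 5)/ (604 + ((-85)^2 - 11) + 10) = 11/ 39140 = 0.00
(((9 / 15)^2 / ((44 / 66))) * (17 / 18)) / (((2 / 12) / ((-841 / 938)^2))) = 108213993 / 43992200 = 2.46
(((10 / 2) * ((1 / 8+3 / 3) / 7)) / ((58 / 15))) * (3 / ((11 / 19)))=38475 / 35728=1.08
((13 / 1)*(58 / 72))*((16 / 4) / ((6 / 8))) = 55.85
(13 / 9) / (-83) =-13 / 747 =-0.02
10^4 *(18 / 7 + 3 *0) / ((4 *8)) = 5625 / 7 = 803.57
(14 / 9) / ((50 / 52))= 364 / 225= 1.62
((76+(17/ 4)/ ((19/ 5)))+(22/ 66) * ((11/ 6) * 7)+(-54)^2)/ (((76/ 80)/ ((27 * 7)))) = 215272995/ 361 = 596324.09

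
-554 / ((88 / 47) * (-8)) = 13019 / 352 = 36.99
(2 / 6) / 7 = 0.05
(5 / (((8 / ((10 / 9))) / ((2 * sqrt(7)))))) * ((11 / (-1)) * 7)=-1925 * sqrt(7) / 18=-282.95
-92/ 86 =-1.07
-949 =-949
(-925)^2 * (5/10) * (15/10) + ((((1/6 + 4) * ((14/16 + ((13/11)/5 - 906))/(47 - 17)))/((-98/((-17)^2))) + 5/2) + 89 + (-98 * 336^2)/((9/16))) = -656348876577/34496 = -19026811.13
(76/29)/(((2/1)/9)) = 342/29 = 11.79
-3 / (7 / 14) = -6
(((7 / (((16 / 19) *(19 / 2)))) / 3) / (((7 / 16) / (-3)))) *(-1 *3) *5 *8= 240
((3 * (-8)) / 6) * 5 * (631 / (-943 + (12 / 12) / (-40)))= 504800 / 37721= 13.38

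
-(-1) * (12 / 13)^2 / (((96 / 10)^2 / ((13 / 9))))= 25 / 1872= 0.01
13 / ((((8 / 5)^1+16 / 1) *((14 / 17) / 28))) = 1105 / 44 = 25.11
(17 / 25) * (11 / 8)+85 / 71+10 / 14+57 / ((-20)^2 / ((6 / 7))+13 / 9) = 1243014207 / 418772200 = 2.97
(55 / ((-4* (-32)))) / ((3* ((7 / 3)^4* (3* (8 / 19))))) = 9405 / 2458624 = 0.00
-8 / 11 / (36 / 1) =-2 / 99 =-0.02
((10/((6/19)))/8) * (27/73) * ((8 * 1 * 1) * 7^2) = 41895/73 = 573.90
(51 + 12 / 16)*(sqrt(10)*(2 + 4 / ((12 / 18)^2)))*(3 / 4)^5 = 553311*sqrt(10) / 4096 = 427.18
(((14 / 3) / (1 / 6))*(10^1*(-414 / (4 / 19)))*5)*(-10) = 27531000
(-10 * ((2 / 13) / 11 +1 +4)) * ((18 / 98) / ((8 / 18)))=-290385 / 14014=-20.72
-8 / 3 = -2.67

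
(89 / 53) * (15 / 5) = 267 / 53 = 5.04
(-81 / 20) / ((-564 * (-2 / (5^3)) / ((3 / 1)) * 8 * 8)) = -2025 / 96256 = -0.02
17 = 17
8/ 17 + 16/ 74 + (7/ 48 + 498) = 15060755/ 30192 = 498.83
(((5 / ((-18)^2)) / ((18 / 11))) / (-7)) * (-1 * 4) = 55 / 10206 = 0.01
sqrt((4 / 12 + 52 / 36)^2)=16 / 9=1.78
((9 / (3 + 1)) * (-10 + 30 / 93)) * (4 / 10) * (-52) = 14040 / 31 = 452.90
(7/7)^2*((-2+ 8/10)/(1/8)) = -48/5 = -9.60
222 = 222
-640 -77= -717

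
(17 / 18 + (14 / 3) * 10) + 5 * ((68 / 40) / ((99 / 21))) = 4892 / 99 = 49.41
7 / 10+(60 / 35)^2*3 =9.52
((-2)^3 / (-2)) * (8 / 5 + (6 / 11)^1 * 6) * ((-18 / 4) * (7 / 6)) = -5628 / 55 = -102.33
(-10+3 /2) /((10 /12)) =-51 /5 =-10.20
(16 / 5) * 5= 16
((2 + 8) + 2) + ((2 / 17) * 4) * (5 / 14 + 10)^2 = 52046 / 833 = 62.48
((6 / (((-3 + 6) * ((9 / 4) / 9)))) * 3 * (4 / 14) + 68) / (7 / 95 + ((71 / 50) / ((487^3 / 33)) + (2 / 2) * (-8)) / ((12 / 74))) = -344979291800400 / 227013179464477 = -1.52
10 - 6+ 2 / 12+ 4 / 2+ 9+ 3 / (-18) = 15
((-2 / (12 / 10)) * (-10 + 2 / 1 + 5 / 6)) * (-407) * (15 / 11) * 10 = -198875 / 3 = -66291.67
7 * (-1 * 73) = -511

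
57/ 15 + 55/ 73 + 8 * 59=173942/ 365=476.55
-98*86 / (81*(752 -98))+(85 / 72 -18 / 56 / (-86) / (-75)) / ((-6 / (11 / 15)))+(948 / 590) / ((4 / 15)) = 2691549549323 / 470382633000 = 5.72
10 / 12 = 5 / 6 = 0.83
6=6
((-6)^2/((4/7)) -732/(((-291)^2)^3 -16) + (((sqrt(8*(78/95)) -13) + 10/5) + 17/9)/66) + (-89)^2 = 2*sqrt(3705)/3135 + 130898514240181459561/16395387973017075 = 7983.90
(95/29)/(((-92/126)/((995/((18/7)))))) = -4631725/2668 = -1736.03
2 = 2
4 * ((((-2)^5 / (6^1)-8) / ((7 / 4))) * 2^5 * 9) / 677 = -61440 / 4739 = -12.96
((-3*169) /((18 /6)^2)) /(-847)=169 /2541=0.07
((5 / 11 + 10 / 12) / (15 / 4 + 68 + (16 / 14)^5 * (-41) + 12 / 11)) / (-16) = 1428595 / 125928888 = 0.01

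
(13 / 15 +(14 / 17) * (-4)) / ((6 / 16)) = -4952 / 765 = -6.47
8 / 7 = 1.14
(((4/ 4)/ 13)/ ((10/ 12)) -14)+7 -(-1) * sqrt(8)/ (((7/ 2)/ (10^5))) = -449/ 65+400000 * sqrt(2)/ 7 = 80805.30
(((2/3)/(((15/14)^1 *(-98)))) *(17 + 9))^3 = -140608/31255875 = -0.00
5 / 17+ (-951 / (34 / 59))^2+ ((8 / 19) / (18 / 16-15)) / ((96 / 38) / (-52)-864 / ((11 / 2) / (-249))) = 9284693904734405725 / 3409261551108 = 2723373.89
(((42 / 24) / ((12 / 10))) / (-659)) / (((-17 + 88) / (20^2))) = -1750 / 140367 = -0.01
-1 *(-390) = 390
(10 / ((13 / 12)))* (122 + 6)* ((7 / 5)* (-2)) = -43008 / 13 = -3308.31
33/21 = 11/7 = 1.57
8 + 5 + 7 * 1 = 20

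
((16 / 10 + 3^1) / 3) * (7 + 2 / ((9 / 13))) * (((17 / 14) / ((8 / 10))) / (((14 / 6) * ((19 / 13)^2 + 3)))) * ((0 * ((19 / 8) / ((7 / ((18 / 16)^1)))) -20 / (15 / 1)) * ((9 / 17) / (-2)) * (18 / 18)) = 345943 / 510384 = 0.68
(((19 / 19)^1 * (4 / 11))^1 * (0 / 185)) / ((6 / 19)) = 0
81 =81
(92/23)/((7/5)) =20/7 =2.86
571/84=6.80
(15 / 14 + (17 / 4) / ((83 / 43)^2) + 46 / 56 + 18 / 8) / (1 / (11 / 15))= 2242141 / 578676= 3.87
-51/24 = -17/8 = -2.12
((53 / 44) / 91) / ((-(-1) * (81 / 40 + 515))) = 530 / 20701681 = 0.00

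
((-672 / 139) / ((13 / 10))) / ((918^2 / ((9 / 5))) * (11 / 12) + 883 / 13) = -1680 / 193905973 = -0.00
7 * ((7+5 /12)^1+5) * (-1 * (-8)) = 2086 /3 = 695.33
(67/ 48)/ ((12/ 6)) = 67/ 96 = 0.70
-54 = -54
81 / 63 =9 / 7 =1.29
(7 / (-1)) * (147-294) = 1029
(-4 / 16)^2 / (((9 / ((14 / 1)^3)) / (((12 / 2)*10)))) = 3430 / 3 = 1143.33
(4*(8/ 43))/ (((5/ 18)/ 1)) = 576/ 215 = 2.68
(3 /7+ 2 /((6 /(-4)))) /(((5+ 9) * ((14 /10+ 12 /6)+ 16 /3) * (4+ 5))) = -95 /115542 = -0.00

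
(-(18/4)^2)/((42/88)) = -297/7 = -42.43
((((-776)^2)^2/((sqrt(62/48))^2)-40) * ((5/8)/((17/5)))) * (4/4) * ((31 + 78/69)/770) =4019597638636235/1866634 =2153393562.23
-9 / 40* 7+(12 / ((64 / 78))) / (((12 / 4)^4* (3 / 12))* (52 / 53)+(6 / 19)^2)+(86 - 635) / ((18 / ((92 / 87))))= -2444470807 / 73861260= -33.10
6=6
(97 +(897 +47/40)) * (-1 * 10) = -39807/4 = -9951.75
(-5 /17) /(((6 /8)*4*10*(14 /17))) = -1 /84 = -0.01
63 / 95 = 0.66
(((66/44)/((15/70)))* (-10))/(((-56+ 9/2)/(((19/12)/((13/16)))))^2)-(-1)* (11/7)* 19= 3361163441/112954023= 29.76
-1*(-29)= 29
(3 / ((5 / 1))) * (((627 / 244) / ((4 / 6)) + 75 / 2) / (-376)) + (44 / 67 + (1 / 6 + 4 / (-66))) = 1413401987 / 2028459840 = 0.70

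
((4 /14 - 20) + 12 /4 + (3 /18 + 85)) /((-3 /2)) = -2875 /63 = -45.63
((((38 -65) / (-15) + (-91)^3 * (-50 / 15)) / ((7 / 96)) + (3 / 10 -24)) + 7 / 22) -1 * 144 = 13262794662 / 385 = 34448817.30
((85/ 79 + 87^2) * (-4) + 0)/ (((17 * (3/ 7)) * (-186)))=8372504/ 374697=22.34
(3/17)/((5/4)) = 12/85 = 0.14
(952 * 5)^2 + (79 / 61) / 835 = 1154064856079 / 50935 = 22657600.00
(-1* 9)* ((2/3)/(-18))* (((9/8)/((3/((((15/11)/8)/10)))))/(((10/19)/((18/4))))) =513/28160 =0.02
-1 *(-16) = 16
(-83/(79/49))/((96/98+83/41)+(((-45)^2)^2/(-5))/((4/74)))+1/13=370479789271/4816024824845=0.08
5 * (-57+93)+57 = 237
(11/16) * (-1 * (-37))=407/16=25.44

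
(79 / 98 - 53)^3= -133824895875 / 941192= -142186.61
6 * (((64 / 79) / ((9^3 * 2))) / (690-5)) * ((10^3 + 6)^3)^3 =67540115729901132596647788544 / 13149945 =5136151955761117829515.47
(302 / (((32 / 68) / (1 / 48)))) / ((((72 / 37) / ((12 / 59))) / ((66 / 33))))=94979 / 33984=2.79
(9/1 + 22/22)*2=20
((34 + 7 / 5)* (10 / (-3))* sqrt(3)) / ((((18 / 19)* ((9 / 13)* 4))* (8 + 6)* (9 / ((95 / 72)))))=-1384435* sqrt(3) / 2939328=-0.82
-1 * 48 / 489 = -16 / 163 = -0.10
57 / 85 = 0.67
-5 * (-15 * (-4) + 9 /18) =-605 /2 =-302.50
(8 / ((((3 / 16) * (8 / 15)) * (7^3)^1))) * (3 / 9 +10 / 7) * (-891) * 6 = -5274720 / 2401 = -2196.88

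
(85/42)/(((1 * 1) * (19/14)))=85/57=1.49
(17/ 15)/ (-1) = -17/ 15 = -1.13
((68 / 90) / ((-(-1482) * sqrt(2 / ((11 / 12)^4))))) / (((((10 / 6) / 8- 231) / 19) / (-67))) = 137819 * sqrt(2) / 116651340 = 0.00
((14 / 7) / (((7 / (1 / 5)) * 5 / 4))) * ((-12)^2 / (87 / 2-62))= -2304 / 6475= -0.36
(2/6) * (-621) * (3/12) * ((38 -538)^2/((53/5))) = -64687500/53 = -1220518.87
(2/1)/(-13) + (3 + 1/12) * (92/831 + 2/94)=1542187/6092892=0.25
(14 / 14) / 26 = 1 / 26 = 0.04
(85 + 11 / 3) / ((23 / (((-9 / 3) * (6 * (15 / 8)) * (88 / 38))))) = -6930 / 23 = -301.30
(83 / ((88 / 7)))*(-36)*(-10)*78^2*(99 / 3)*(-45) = -21473934300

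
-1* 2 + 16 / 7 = 2 / 7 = 0.29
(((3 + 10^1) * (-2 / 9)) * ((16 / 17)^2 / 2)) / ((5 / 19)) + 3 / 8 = -466841 / 104040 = -4.49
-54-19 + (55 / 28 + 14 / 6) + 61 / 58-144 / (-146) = -66.66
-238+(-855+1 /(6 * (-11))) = -72139 /66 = -1093.02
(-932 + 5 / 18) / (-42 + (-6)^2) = 16771 / 108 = 155.29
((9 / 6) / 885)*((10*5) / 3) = 5 / 177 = 0.03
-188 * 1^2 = -188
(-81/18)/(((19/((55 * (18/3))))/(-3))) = 234.47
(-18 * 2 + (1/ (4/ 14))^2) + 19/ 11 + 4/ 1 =-793/ 44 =-18.02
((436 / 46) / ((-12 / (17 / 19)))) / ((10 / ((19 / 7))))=-1853 / 9660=-0.19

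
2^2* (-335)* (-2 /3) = 2680 /3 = 893.33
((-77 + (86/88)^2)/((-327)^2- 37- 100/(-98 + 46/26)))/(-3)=61391991/258888099712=0.00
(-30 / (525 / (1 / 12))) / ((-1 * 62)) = 1 / 13020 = 0.00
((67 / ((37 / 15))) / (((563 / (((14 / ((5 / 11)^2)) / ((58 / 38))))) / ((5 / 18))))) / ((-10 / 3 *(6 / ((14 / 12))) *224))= -1078231 / 6959220480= -0.00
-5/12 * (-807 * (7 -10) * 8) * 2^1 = -16140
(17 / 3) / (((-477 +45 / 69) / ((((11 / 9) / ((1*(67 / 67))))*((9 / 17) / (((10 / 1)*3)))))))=-23 / 89640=-0.00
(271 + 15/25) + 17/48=65269/240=271.95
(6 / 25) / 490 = 3 / 6125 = 0.00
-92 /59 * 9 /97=-828 /5723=-0.14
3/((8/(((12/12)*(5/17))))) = 15/136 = 0.11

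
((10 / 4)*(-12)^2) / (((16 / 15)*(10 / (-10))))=-675 / 2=-337.50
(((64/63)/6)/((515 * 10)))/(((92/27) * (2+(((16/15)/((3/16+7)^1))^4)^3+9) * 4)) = 1207261492146337697045803070068359375/5505504764229370963453186472914436154989131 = 0.00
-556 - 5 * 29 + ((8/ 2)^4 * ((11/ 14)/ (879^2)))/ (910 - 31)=-3332596109765/ 4754060073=-701.00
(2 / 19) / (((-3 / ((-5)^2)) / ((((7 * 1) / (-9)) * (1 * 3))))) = 350 / 171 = 2.05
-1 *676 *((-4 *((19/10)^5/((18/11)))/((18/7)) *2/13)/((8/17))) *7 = 294950436781/8100000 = 36413.63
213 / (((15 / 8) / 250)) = 28400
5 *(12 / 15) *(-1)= -4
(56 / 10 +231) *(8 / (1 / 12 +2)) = 113568 / 125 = 908.54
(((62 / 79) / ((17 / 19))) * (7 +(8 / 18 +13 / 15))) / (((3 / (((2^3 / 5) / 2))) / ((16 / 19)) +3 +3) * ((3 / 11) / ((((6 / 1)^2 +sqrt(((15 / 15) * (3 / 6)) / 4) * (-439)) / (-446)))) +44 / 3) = 3661488740214272 / 6117312358946055-448092215521632 * sqrt(2) / 2039104119648685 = 0.29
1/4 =0.25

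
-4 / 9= -0.44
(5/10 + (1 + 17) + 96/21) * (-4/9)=-646/63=-10.25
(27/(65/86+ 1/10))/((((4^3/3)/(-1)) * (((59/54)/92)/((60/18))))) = -783675/1888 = -415.08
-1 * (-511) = 511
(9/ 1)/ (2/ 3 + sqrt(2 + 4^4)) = -27/ 1159 + 81 * sqrt(258)/ 2318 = 0.54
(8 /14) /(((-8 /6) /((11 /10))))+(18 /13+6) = 6291 /910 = 6.91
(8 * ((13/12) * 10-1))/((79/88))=20768/237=87.63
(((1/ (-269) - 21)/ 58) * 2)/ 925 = -226/ 288637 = -0.00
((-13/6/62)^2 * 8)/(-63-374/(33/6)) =-169/2266038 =-0.00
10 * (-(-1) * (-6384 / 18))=-3546.67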